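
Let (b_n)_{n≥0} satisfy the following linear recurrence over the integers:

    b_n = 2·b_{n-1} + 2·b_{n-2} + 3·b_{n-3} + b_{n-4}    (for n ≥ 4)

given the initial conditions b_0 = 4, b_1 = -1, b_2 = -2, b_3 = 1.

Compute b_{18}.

b_4 = 2·1 + 2·-2 + 3·-1 + 1·4 = -1
b_5 = 2·-1 + 2·1 + 3·-2 + 1·-1 = -7
b_6 = 2·-7 + 2·-1 + 3·1 + 1·-2 = -15
b_7 = 2·-15 + 2·-7 + 3·-1 + 1·1 = -46
b_8 = 2·-46 + 2·-15 + 3·-7 + 1·-1 = -144
b_9 = 2·-144 + 2·-46 + 3·-15 + 1·-7 = -432
b_10 = 2·-432 + 2·-144 + 3·-46 + 1·-15 = -1305
b_11 = 2·-1305 + 2·-432 + 3·-144 + 1·-46 = -3952
b_12 = 2·-3952 + 2·-1305 + 3·-432 + 1·-144 = -11954
b_13 = 2·-11954 + 2·-3952 + 3·-1305 + 1·-432 = -36159
b_14 = 2·-36159 + 2·-11954 + 3·-3952 + 1·-1305 = -109387
b_15 = 2·-109387 + 2·-36159 + 3·-11954 + 1·-3952 = -330906
b_16 = 2·-330906 + 2·-109387 + 3·-36159 + 1·-11954 = -1001017
b_17 = 2·-1001017 + 2·-330906 + 3·-109387 + 1·-36159 = -3028166
b_18 = 2·-3028166 + 2·-1001017 + 3·-330906 + 1·-109387 = -9160471

-9160471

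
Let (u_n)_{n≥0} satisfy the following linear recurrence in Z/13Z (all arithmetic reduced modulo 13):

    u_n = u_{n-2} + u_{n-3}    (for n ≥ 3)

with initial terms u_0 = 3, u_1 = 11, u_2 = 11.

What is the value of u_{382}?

2

u_3 = 0·11 + 1·11 + 1·3 = 1
u_4 = 0·1 + 1·11 + 1·11 = 9
u_5 = 0·9 + 1·1 + 1·11 = 12
u_6 = 0·12 + 1·9 + 1·1 = 10
u_7 = 0·10 + 1·12 + 1·9 = 8
u_8 = 0·8 + 1·10 + 1·12 = 9
Continuing the recurrence:
  u_9 = 5;  u_10 = 4;  u_11 = 1;  u_12 = 9;  u_13 = 5;  u_14 = 10
  u_15 = 1;  u_16 = 2;  u_17 = 11;  u_18 = 3;  u_19 = 0;  u_20 = 1
  u_21 = 3;  u_22 = 1;  u_23 = 4;  u_24 = 4;  u_25 = 5;  u_26 = 8
  u_27 = 9;  u_28 = 0;  u_29 = 4;  u_30 = 9;  u_31 = 4;  u_32 = 0
  u_33 = 0;  u_34 = 4;  u_35 = 0;  u_36 = 4;  u_37 = 4;  u_38 = 4
  u_39 = 8;  u_40 = 8;  u_41 = 12;  u_42 = 3;  u_43 = 7;  u_44 = 2
  u_45 = 10;  u_46 = 9;  u_47 = 12;  u_48 = 6;  u_49 = 8;  u_50 = 5
  u_51 = 1;  u_52 = 0;  u_53 = 6;  u_54 = 1;  u_55 = 6;  u_56 = 7
  u_57 = 7;  u_58 = 0;  u_59 = 1;  u_60 = 7;  u_61 = 1;  u_62 = 8
  u_63 = 8;  u_64 = 9;  u_65 = 3;  u_66 = 4;  u_67 = 12;  u_68 = 7
  u_69 = 3;  u_70 = 6;  u_71 = 10;  u_72 = 9;  u_73 = 3;  u_74 = 6
  u_75 = 12;  u_76 = 9;  u_77 = 5;  u_78 = 8;  u_79 = 1;  u_80 = 0
  u_81 = 9;  u_82 = 1;  u_83 = 9;  u_84 = 10;  u_85 = 10;  u_86 = 6
  u_87 = 7;  u_88 = 3;  u_89 = 0;  u_90 = 10;  u_91 = 3;  u_92 = 10
  u_93 = 0;  u_94 = 0;  u_95 = 10;  u_96 = 0;  u_97 = 10;  u_98 = 10
  u_99 = 10;  u_100 = 7;  u_101 = 7;  u_102 = 4;  u_103 = 1;  u_104 = 11
  u_105 = 5;  u_106 = 12;  u_107 = 3;  u_108 = 4;  u_109 = 2;  u_110 = 7
  u_111 = 6;  u_112 = 9;  u_113 = 0;  u_114 = 2;  u_115 = 9;  u_116 = 2
  u_117 = 11;  u_118 = 11;  u_119 = 0;  u_120 = 9;  u_121 = 11;  u_122 = 9
  u_123 = 7;  u_124 = 7;  u_125 = 3;  u_126 = 1;  u_127 = 10;  u_128 = 4
  u_129 = 11;  u_130 = 1;  u_131 = 2;  u_132 = 12;  u_133 = 3;  u_134 = 1
  u_135 = 2;  u_136 = 4;  u_137 = 3;  u_138 = 6;  u_139 = 7;  u_140 = 9
  u_141 = 0;  u_142 = 3;  u_143 = 9;  u_144 = 3;  u_145 = 12;  u_146 = 12
  u_147 = 2;  u_148 = 11;  u_149 = 1;  u_150 = 0;  u_151 = 12;  u_152 = 1
  u_153 = 12;  u_154 = 0;  u_155 = 0;  u_156 = 12;  u_157 = 0;  u_158 = 12
  u_159 = 12;  u_160 = 12;  u_161 = 11;  u_162 = 11;  u_163 = 10;  u_164 = 9
  u_165 = 8;  u_166 = 6;  u_167 = 4;  u_168 = 1;  u_169 = 10;  u_170 = 5
  u_171 = 11;  u_172 = 2;  u_173 = 3;  u_174 = 0;  u_175 = 5;  u_176 = 3
  u_177 = 5;  u_178 = 8;  u_179 = 8;  u_180 = 0;  u_181 = 3;  u_182 = 8
  u_183 = 3;  u_184 = 11;  u_185 = 11;  u_186 = 1;  u_187 = 9;  u_188 = 12
  u_189 = 10;  u_190 = 8;  u_191 = 9;  u_192 = 5;  u_193 = 4;  u_194 = 1
  u_195 = 9;  u_196 = 5;  u_197 = 10;  u_198 = 1;  u_199 = 2;  u_200 = 11
  u_201 = 3;  u_202 = 0;  u_203 = 1;  u_204 = 3;  u_205 = 1;  u_206 = 4
  u_207 = 4;  u_208 = 5;  u_209 = 8;  u_210 = 9;  u_211 = 0;  u_212 = 4
  u_213 = 9;  u_214 = 4;  u_215 = 0;  u_216 = 0;  u_217 = 4;  u_218 = 0
  u_219 = 4;  u_220 = 4;  u_221 = 4;  u_222 = 8;  u_223 = 8;  u_224 = 12
  u_225 = 3;  u_226 = 7;  u_227 = 2;  u_228 = 10;  u_229 = 9;  u_230 = 12
  u_231 = 6;  u_232 = 8;  u_233 = 5;  u_234 = 1;  u_235 = 0;  u_236 = 6
  u_237 = 1;  u_238 = 6;  u_239 = 7;  u_240 = 7;  u_241 = 0;  u_242 = 1
  u_243 = 7;  u_244 = 1;  u_245 = 8;  u_246 = 8;  u_247 = 9;  u_248 = 3
  u_249 = 4;  u_250 = 12;  u_251 = 7;  u_252 = 3;  u_253 = 6;  u_254 = 10
  u_255 = 9;  u_256 = 3;  u_257 = 6;  u_258 = 12;  u_259 = 9;  u_260 = 5
  u_261 = 8;  u_262 = 1;  u_263 = 0;  u_264 = 9;  u_265 = 1;  u_266 = 9
  u_267 = 10;  u_268 = 10;  u_269 = 6;  u_270 = 7;  u_271 = 3;  u_272 = 0
  u_273 = 10;  u_274 = 3;  u_275 = 10;  u_276 = 0;  u_277 = 0;  u_278 = 10
  u_279 = 0;  u_280 = 10;  u_281 = 10;  u_282 = 10;  u_283 = 7;  u_284 = 7
  u_285 = 4;  u_286 = 1;  u_287 = 11;  u_288 = 5;  u_289 = 12;  u_290 = 3
  u_291 = 4;  u_292 = 2;  u_293 = 7;  u_294 = 6;  u_295 = 9;  u_296 = 0
  u_297 = 2;  u_298 = 9;  u_299 = 2;  u_300 = 11;  u_301 = 11;  u_302 = 0
  u_303 = 9;  u_304 = 11;  u_305 = 9;  u_306 = 7;  u_307 = 7;  u_308 = 3
  u_309 = 1;  u_310 = 10;  u_311 = 4;  u_312 = 11;  u_313 = 1;  u_314 = 2
  u_315 = 12;  u_316 = 3;  u_317 = 1;  u_318 = 2;  u_319 = 4;  u_320 = 3
  u_321 = 6;  u_322 = 7;  u_323 = 9;  u_324 = 0;  u_325 = 3;  u_326 = 9
  u_327 = 3;  u_328 = 12;  u_329 = 12;  u_330 = 2;  u_331 = 11;  u_332 = 1
  u_333 = 0;  u_334 = 12;  u_335 = 1;  u_336 = 12;  u_337 = 0;  u_338 = 0
  u_339 = 12;  u_340 = 0;  u_341 = 12;  u_342 = 12;  u_343 = 12;  u_344 = 11
  u_345 = 11;  u_346 = 10;  u_347 = 9;  u_348 = 8;  u_349 = 6;  u_350 = 4
  u_351 = 1;  u_352 = 10;  u_353 = 5;  u_354 = 11;  u_355 = 2;  u_356 = 3
  u_357 = 0;  u_358 = 5;  u_359 = 3;  u_360 = 5;  u_361 = 8;  u_362 = 8
  u_363 = 0;  u_364 = 3;  u_365 = 8;  u_366 = 3;  u_367 = 11;  u_368 = 11
  u_369 = 1;  u_370 = 9;  u_371 = 12;  u_372 = 10;  u_373 = 8;  u_374 = 9
  u_375 = 5;  u_376 = 4;  u_377 = 1;  u_378 = 9;  u_379 = 5;  u_380 = 10
u_381 = 0·10 + 1·5 + 1·9 = 1
u_382 = 0·1 + 1·10 + 1·5 = 2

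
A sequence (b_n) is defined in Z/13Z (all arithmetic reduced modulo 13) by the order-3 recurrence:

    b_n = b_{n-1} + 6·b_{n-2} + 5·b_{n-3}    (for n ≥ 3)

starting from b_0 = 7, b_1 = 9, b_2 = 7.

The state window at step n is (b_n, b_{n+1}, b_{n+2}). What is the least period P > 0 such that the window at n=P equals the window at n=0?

12

n=0: window = (7, 9, 7)
n=1: window = (9, 7, 5)
n=2: window = (7, 5, 1)
n=3: window = (5, 1, 1)
n=4: window = (1, 1, 6)
n=5: window = (1, 6, 4)
n=6: window = (6, 4, 6)
n=7: window = (4, 6, 8)
n=8: window = (6, 8, 12)
n=9: window = (8, 12, 12)
n=10: window = (12, 12, 7)
n=11: window = (12, 7, 9)
n=12: window = (7, 9, 7)
window at n=12 equals window at n=0 → period = 12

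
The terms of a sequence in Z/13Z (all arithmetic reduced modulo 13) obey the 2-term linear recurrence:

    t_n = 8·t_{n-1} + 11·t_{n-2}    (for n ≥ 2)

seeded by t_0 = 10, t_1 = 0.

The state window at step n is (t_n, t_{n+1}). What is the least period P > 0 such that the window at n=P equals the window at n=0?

n=0: window = (10, 0)
n=1: window = (0, 6)
n=2: window = (6, 9)
n=3: window = (9, 8)
n=4: window = (8, 7)
n=5: window = (7, 1)
n=6: window = (1, 7)
n=7: window = (7, 2)
n=8: window = (2, 2)
n=9: window = (2, 12)
n=10: window = (12, 1)
n=11: window = (1, 10)
n=12: window = (10, 0)
window at n=12 equals window at n=0 → period = 12

12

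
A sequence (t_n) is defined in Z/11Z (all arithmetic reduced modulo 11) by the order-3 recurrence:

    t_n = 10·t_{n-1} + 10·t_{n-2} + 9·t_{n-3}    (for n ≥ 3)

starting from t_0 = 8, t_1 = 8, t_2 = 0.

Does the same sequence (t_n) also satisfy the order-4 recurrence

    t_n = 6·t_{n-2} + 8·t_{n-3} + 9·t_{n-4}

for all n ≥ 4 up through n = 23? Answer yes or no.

no

Terms t_0..t_23: 8, 8, 0, 9, 8, 5, 2, 10, 0, 8, 5, 9, 3, 0, 1, 4, 6, 10, 9, 2, 2, 0, 5, 2
n=4: candidate gives 4, actual t_4 = 8 ✗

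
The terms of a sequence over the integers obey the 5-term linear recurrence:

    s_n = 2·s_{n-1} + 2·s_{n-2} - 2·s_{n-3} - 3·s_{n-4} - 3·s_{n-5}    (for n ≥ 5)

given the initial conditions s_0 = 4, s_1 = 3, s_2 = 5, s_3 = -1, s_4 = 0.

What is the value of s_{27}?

-222476744

s_5 = 2·0 + 2·-1 + -2·5 + -3·3 + -3·4 = -33
s_6 = 2·-33 + 2·0 + -2·-1 + -3·5 + -3·3 = -88
s_7 = 2·-88 + 2·-33 + -2·0 + -3·-1 + -3·5 = -254
s_8 = 2·-254 + 2·-88 + -2·-33 + -3·0 + -3·-1 = -615
s_9 = 2·-615 + 2·-254 + -2·-88 + -3·-33 + -3·0 = -1463
s_10 = 2·-1463 + 2·-615 + -2·-254 + -3·-88 + -3·-33 = -3285
s_11 = 2·-3285 + 2·-1463 + -2·-615 + -3·-254 + -3·-88 = -7240
s_12 = 2·-7240 + 2·-3285 + -2·-1463 + -3·-615 + -3·-254 = -15517
s_13 = 2·-15517 + 2·-7240 + -2·-3285 + -3·-1463 + -3·-615 = -32710
s_14 = 2·-32710 + 2·-15517 + -2·-7240 + -3·-3285 + -3·-1463 = -67730
s_15 = 2·-67730 + 2·-32710 + -2·-15517 + -3·-7240 + -3·-3285 = -138271
s_16 = 2·-138271 + 2·-67730 + -2·-32710 + -3·-15517 + -3·-7240 = -278311
s_17 = 2·-278311 + 2·-138271 + -2·-67730 + -3·-32710 + -3·-15517 = -553023
s_18 = 2·-553023 + 2·-278311 + -2·-138271 + -3·-67730 + -3·-32710 = -1084806
s_19 = 2·-1084806 + 2·-553023 + -2·-278311 + -3·-138271 + -3·-67730 = -2101033
s_20 = 2·-2101033 + 2·-1084806 + -2·-553023 + -3·-278311 + -3·-138271 = -4015886
s_21 = 2·-4015886 + 2·-2101033 + -2·-1084806 + -3·-553023 + -3·-278311 = -7570224
s_22 = 2·-7570224 + 2·-4015886 + -2·-2101033 + -3·-1084806 + -3·-553023 = -14056667
s_23 = 2·-14056667 + 2·-7570224 + -2·-4015886 + -3·-2101033 + -3·-1084806 = -25664493
s_24 = 2·-25664493 + 2·-14056667 + -2·-7570224 + -3·-4015886 + -3·-2101033 = -45951115
s_25 = 2·-45951115 + 2·-25664493 + -2·-14056667 + -3·-7570224 + -3·-4015886 = -80359552
s_26 = 2·-80359552 + 2·-45951115 + -2·-25664493 + -3·-14056667 + -3·-7570224 = -136411675
s_27 = 2·-136411675 + 2·-80359552 + -2·-45951115 + -3·-25664493 + -3·-14056667 = -222476744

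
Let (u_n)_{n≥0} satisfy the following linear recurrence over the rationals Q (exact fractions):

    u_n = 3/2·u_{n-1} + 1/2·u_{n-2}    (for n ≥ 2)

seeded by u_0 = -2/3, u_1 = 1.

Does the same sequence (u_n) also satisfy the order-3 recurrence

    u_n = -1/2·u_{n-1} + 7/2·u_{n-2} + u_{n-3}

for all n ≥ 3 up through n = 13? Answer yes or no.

yes

Terms u_0..u_13: -2/3, 1, 7/6, 9/4, 95/24, 113/16, 1207/96, 1433/64, 15311/384, 18177/256, 194215/1536, 230569/1024, 2463551/6144, 2924689/4096
n=3: candidate gives 9/4, actual u_3 = 9/4 ✓
n=4: candidate gives 95/24, actual u_4 = 95/24 ✓
n=5: candidate gives 113/16, actual u_5 = 113/16 ✓
n=6: candidate gives 1207/96, actual u_6 = 1207/96 ✓
n=7: candidate gives 1433/64, actual u_7 = 1433/64 ✓
n=8: candidate gives 15311/384, actual u_8 = 15311/384 ✓
n=9: candidate gives 18177/256, actual u_9 = 18177/256 ✓
n=10: candidate gives 194215/1536, actual u_10 = 194215/1536 ✓
n=11: candidate gives 230569/1024, actual u_11 = 230569/1024 ✓
n=12: candidate gives 2463551/6144, actual u_12 = 2463551/6144 ✓
n=13: candidate gives 2924689/4096, actual u_13 = 2924689/4096 ✓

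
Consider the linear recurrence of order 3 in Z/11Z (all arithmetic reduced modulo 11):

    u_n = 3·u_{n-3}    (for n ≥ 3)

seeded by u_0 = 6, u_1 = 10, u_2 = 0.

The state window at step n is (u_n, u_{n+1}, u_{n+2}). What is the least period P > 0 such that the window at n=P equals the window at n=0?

15

n=0: window = (6, 10, 0)
n=1: window = (10, 0, 7)
n=2: window = (0, 7, 8)
n=3: window = (7, 8, 0)
n=4: window = (8, 0, 10)
n=5: window = (0, 10, 2)
n=6: window = (10, 2, 0)
n=7: window = (2, 0, 8)
n=8: window = (0, 8, 6)
n=9: window = (8, 6, 0)
n=10: window = (6, 0, 2)
n=11: window = (0, 2, 7)
n=12: window = (2, 7, 0)
n=13: window = (7, 0, 6)
n=14: window = (0, 6, 10)
n=15: window = (6, 10, 0)
window at n=15 equals window at n=0 → period = 15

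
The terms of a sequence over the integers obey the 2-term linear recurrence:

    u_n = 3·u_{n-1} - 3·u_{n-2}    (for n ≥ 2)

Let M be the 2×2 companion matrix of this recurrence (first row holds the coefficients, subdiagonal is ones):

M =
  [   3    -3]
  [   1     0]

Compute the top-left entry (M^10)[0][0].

-243

(M^10)[0][0] is the top entry after applying M 10 times to the unit state (1, 0). Equivalently it is h_{11} for the auxiliary sequence (h_n) obeying the same recurrence with h_1 = 1 and h_i = 0 for 0 ≤ i < 1:
h_2 = 3·1 + -3·0 = 3
h_3 = 3·3 + -3·1 = 6
h_4 = 3·6 + -3·3 = 9
h_5 = 3·9 + -3·6 = 9
h_6 = 3·9 + -3·9 = 0
h_7 = 3·0 + -3·9 = -27
h_8 = 3·-27 + -3·0 = -81
h_9 = 3·-81 + -3·-27 = -162
h_10 = 3·-162 + -3·-81 = -243
h_11 = 3·-243 + -3·-162 = -243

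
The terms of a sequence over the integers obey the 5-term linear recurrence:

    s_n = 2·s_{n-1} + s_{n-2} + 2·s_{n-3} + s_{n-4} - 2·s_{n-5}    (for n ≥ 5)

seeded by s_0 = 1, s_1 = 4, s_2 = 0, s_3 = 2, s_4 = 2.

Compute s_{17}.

764040

s_5 = 2·2 + 1·2 + 2·0 + 1·4 + -2·1 = 8
s_6 = 2·8 + 1·2 + 2·2 + 1·0 + -2·4 = 14
s_7 = 2·14 + 1·8 + 2·2 + 1·2 + -2·0 = 42
s_8 = 2·42 + 1·14 + 2·8 + 1·2 + -2·2 = 112
s_9 = 2·112 + 1·42 + 2·14 + 1·8 + -2·2 = 298
s_10 = 2·298 + 1·112 + 2·42 + 1·14 + -2·8 = 790
s_11 = 2·790 + 1·298 + 2·112 + 1·42 + -2·14 = 2116
s_12 = 2·2116 + 1·790 + 2·298 + 1·112 + -2·42 = 5646
s_13 = 2·5646 + 1·2116 + 2·790 + 1·298 + -2·112 = 15062
s_14 = 2·15062 + 1·5646 + 2·2116 + 1·790 + -2·298 = 40196
s_15 = 2·40196 + 1·15062 + 2·5646 + 1·2116 + -2·790 = 107282
s_16 = 2·107282 + 1·40196 + 2·15062 + 1·5646 + -2·2116 = 286298
s_17 = 2·286298 + 1·107282 + 2·40196 + 1·15062 + -2·5646 = 764040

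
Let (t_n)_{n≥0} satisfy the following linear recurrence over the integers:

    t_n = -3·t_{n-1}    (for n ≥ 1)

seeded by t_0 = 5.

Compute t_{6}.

3645

t_1 = -3·5 = -15
t_2 = -3·-15 = 45
t_3 = -3·45 = -135
t_4 = -3·-135 = 405
t_5 = -3·405 = -1215
t_6 = -3·-1215 = 3645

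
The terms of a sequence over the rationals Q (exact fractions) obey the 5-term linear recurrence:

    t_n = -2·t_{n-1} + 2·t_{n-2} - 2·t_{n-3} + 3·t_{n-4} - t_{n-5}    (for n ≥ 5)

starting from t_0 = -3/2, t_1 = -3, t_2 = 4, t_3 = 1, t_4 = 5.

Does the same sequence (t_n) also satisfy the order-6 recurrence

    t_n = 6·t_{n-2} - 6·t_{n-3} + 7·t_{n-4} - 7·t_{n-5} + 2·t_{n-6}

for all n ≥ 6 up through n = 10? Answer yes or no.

yes

Terms t_0..t_10: -3/2, -3, 4, 1, 5, -47/2, 70, -198, 597, -3611/2, 10869/2
n=6: candidate gives 70, actual t_6 = 70 ✓
n=7: candidate gives -198, actual t_7 = -198 ✓
n=8: candidate gives 597, actual t_8 = 597 ✓
n=9: candidate gives -3611/2, actual t_9 = -3611/2 ✓
n=10: candidate gives 10869/2, actual t_10 = 10869/2 ✓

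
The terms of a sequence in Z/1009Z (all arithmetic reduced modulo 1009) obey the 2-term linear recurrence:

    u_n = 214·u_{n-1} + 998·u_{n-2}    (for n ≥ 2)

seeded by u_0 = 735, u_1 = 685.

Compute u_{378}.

753

u_2 = 214·685 + 998·735 = 272
u_3 = 214·272 + 998·685 = 223
u_4 = 214·223 + 998·272 = 334
u_5 = 214·334 + 998·223 = 411
u_6 = 214·411 + 998·334 = 533
u_7 = 214·533 + 998·411 = 569
Continuing the recurrence:
  u_8 = 877;  u_9 = 808;  u_10 = 816;  u_11 = 260;  u_12 = 250;  u_13 = 190
  u_14 = 577;  u_15 = 308;  u_16 = 34;  u_17 = 861;  u_18 = 242;  u_19 = 948
  u_20 = 428;  u_21 = 444;  u_22 = 507;  u_23 = 696;  u_24 = 89;  u_25 = 291
  u_26 = 755;  u_27 = 965;  u_28 = 441;  u_29 = 12;  u_30 = 744;  u_31 = 671
  u_32 = 204;  u_33 = 960;  u_34 = 387;  u_35 = 619;  u_36 = 66;  u_37 = 252
  u_38 = 734;  u_39 = 936;  u_40 = 520;  u_41 = 84;  u_42 = 148;  u_43 = 478
  u_44 = 773;  u_45 = 742;  u_46 = 953;  u_47 = 34;  u_48 = 829;  u_49 = 457
  u_50 = 896;  u_51 = 52;  u_52 = 263;  u_53 = 215;  u_54 = 739;  u_55 = 395
  u_56 = 726;  u_57 = 678;  u_58 = 891;  u_59 = 587;  u_60 = 791;  u_61 = 368
  u_62 = 430;  u_63 = 189;  u_64 = 401;  u_65 = 997;  u_66 = 84;  u_67 = 955
  u_68 = 637;  u_69 = 697;  u_70 = 891;  u_71 = 378;  u_72 = 461;  u_73 = 659
  u_74 = 749;  u_75 = 678;  u_76 = 638;  u_77 = 931;  u_78 = 506;  u_79 = 170
  u_80 = 544;  u_81 = 529;  u_82 = 268;  u_83 = 74;  u_84 = 780;  u_85 = 630
  u_86 = 115;  u_87 = 527;  u_88 = 523;  u_89 = 180;  u_90 = 479;  u_91 = 635
  u_92 = 460;  u_93 = 645;  u_94 = 791;  u_95 = 739;  u_96 = 113;  u_97 = 918
  u_98 = 472;  u_99 = 100;  u_100 = 64;  u_101 = 488;  u_102 = 810;  u_103 = 478
  u_104 = 554;  u_105 = 290;  u_106 = 471;  u_107 = 740;  u_108 = 820;  u_109 = 855
  u_110 = 402;  u_111 = 948;  u_112 = 686;  u_113 = 161;  u_114 = 674;  u_115 = 196
  u_116 = 224;  u_117 = 375;  u_118 = 93;  u_119 = 642;  u_120 = 150;  u_121 = 822
  u_122 = 710;  u_123 = 629;  u_124 = 671;  u_125 = 460;  u_126 = 249;  u_127 = 803
  u_128 = 600;  u_129 = 505;  u_130 = 570;  u_131 = 390;  u_132 = 506;  u_133 = 67
  u_134 = 700;  u_135 = 740;  u_136 = 319;  u_137 = 595;  u_138 = 723;  u_139 = 863
  u_140 = 154;  u_141 = 256;  u_142 = 622;  u_143 = 131;  u_144 = 3;  u_145 = 210
  u_146 = 511;  u_147 = 90;  u_148 = 522;  u_149 = 737;  u_150 = 626;  u_151 = 741
  u_152 = 338;  u_153 = 614;  u_154 = 544;  u_155 = 690;  u_156 = 416;  u_157 = 714
  u_158 = 906;  u_159 = 374;  u_160 = 449;  u_161 = 153;  u_162 = 560;  u_163 = 104
  u_164 = 961;  u_165 = 692;  u_166 = 293;  u_167 = 604;  u_168 = 917;  u_169 = 911
  u_170 = 220;  u_171 = 735;  u_172 = 493;  u_173 = 553;  u_174 = 920;  u_175 = 96
  u_176 = 334;  u_177 = 799;  u_178 = 827;  u_179 = 695;  u_180 = 391;  u_181 = 354
  u_182 = 825;  u_183 = 117;  u_184 = 828;  u_185 = 339;  u_186 = 880;  u_187 = 953
  u_188 = 534;  u_189 = 875;  u_190 = 765;  u_191 = 717;  u_192 = 736;  u_193 = 285
  u_194 = 426;  u_195 = 246;  u_196 = 535;  u_197 = 794;  u_198 = 573;  u_199 = 880
  u_200 = 397;  u_201 = 612;  u_202 = 476;  u_203 = 286;  u_204 = 473;  u_205 = 203
  u_206 = 906;  u_207 = 950;  u_208 = 615;  u_209 = 80;  u_210 = 265;  u_211 = 335
  u_212 = 163;  u_213 = 927;  u_214 = 839;  u_215 = 846;  u_216 = 285;  u_217 = 225
  u_218 = 619;  u_219 = 839;  u_220 = 198;  u_221 = 855;  u_222 = 181;  u_223 = 68
  u_224 = 453;  u_225 = 339;  u_226 = 969;  u_227 = 828;  u_228 = 48;  u_229 = 155
  u_230 = 354;  u_231 = 394;  u_232 = 711;  u_233 = 506;  u_234 = 572;  u_235 = 807
  u_236 = 930;  u_237 = 451;  u_238 = 519;  u_239 = 160;  u_240 = 279;  u_241 = 433
  u_242 = 801;  u_243 = 166;  u_244 = 479;  u_245 = 789;  u_246 = 119;  u_247 = 643
  u_248 = 78;  u_249 = 538;  u_250 = 257;  u_251 = 648;  u_252 = 639;  u_253 = 466
  u_254 = 876;  u_255 = 718;  u_256 = 738;  u_257 = 702;  u_258 = 850;  u_259 = 630
  u_260 = 354;  u_261 = 214;  u_262 = 533;  u_263 = 718;  u_264 = 475;  u_265 = 924
  u_266 = 801;  u_267 = 819;  u_268 = 979;  u_269 = 715;  u_270 = 981;  u_271 = 269
  u_272 = 361;  u_273 = 638;  u_274 = 382;  u_275 = 64;  u_276 = 413;  u_277 = 904
  u_278 = 230;  u_279 = 934;  u_280 = 591;  u_281 = 165;  u_282 = 557;  u_283 = 339
  u_284 = 834;  u_285 = 190;  u_286 = 207;  u_287 = 839;  u_288 = 694;  u_289 = 45
  u_290 = 987;  u_291 = 851;  u_292 = 736;  u_293 = 829;  u_294 = 807;  u_295 = 121
  u_296 = 873;  u_297 = 844;  u_298 = 492;  u_299 = 149;  u_300 = 240;  u_301 = 280
  u_302 = 776;  u_303 = 535;  u_304 = 9;  u_305 = 77;  u_306 = 235;  u_307 = 2
  u_308 = 870;  u_309 = 502;  u_310 = 994;  u_311 = 349;  u_312 = 185;  u_313 = 436
  u_314 = 459;  u_315 = 602;  u_316 = 681;  u_317 = 879;  u_318 = 4;  u_319 = 268
  u_320 = 804;  u_321 = 605;  u_322 = 555;  u_323 = 116;  u_324 = 557;  u_325 = 878
  u_326 = 145;  u_327 = 183;  u_328 = 234;  u_329 = 640;  u_330 = 189;  u_331 = 109
  u_332 = 58;  u_333 = 114;  u_334 = 551;  u_335 = 625;  u_336 = 555;  u_337 = 905
  u_338 = 900;  u_339 = 16;  u_340 = 587;  u_341 = 326;  u_342 = 749;  u_343 = 305
  u_344 = 527;  u_345 = 451;  u_346 = 916;  u_347 = 362;  u_348 = 798;  u_349 = 305
  u_350 = 997;  u_351 = 131;  u_352 = 923;  u_353 = 335;  u_354 = 997;  u_355 = 810
  u_356 = 933;  u_357 = 51;  u_358 = 651;  u_359 = 520;  u_360 = 192;  u_361 = 53
  u_362 = 149;  u_363 = 24;  u_364 = 470;  u_365 = 425;  u_366 = 15;  u_367 = 553
  u_368 = 124;  u_369 = 273;  u_370 = 554;  u_371 = 527;  u_372 = 739;  u_373 = 999
  u_374 = 830;  u_375 = 146;  u_376 = 925
u_377 = 214·925 + 998·146 = 598
u_378 = 214·598 + 998·925 = 753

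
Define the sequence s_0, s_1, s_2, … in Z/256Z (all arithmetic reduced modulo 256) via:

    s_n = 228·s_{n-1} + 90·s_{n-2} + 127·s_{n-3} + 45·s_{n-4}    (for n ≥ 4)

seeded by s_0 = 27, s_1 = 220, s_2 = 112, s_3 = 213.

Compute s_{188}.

27

s_4 = 228·213 + 90·112 + 127·220 + 45·27 = 247
s_5 = 228·247 + 90·213 + 127·112 + 45·220 = 26
s_6 = 228·26 + 90·247 + 127·213 + 45·112 = 89
s_7 = 228·89 + 90·26 + 127·247 + 45·213 = 98
s_8 = 228·98 + 90·89 + 127·26 + 45·247 = 227
s_9 = 228·227 + 90·98 + 127·89 + 45·26 = 89
Continuing the recurrence:
  s_10 = 85;  s_11 = 213;  s_12 = 164;  s_13 = 194;  s_14 = 12;  s_15 = 177
  s_16 = 238;  s_17 = 64;  s_18 = 151;  s_19 = 43;  s_20 = 248;  s_21 = 39
  s_22 = 204;  s_23 = 253;  s_24 = 253;  s_25 = 85;  s_26 = 5;  s_27 = 82
  s_28 = 110;  s_29 = 56;  s_30 = 27;  s_31 = 184;  s_32 = 124;  s_33 = 93
  s_34 = 115;  s_35 = 250;  s_36 = 5;  s_37 = 190;  s_38 = 55;  s_39 = 53
  s_40 = 173;  s_41 = 101;  s_42 = 188;  s_43 = 22;  s_44 = 52;  s_45 = 17
  s_46 = 98;  s_47 = 236;  s_48 = 55;  s_49 = 143;  s_50 = 0;  s_51 = 11
  s_52 = 104;  s_53 = 161;  s_54 = 105;  s_55 = 165;  s_56 = 5;  s_57 = 218
  s_58 = 58;  s_59 = 200;  s_60 = 139;  s_61 = 52;  s_62 = 152;  s_63 = 197
  s_64 = 31;  s_65 = 106;  s_66 = 193;  s_67 = 42;  s_68 = 75;  s_69 = 241
  s_70 = 197;  s_71 = 197;  s_72 = 116;  s_73 = 170;  s_74 = 140;  s_75 = 161
  s_76 = 86;  s_77 = 136;  s_78 = 215;  s_79 = 67;  s_80 = 216;  s_81 = 127
  s_82 = 20;  s_83 = 101;  s_84 = 245;  s_85 = 245;  s_86 = 245;  s_87 = 162
  s_88 = 6;  s_89 = 232;  s_90 = 43;  s_91 = 80;  s_92 = 132;  s_93 = 205
  s_94 = 59;  s_95 = 42;  s_96 = 13;  s_97 = 166;  s_98 = 159;  s_99 = 205
  s_100 = 29;  s_101 = 245;  s_102 = 12;  s_103 = 62;  s_104 = 20;  s_105 = 161
  s_106 = 74;  s_107 = 84;  s_108 = 55;  s_109 = 135;  s_110 = 64;  s_111 = 131
  s_112 = 208;  s_113 = 201;  s_114 = 97;  s_115 = 69;  s_116 = 213;  s_117 = 106
  s_118 = 146;  s_119 = 24;  s_120 = 187;  s_121 = 12;  s_122 = 0;  s_123 = 53
  s_124 = 7;  s_125 = 250;  s_126 = 105;  s_127 = 50;  s_128 = 179;  s_129 = 9
  s_130 = 53;  s_131 = 245;  s_132 = 196;  s_133 = 146;  s_134 = 204;  s_135 = 81
  s_136 = 190;  s_137 = 144;  s_138 = 23;  s_139 = 155;  s_140 = 248;  s_141 = 23
  s_142 = 156;  s_143 = 77;  s_144 = 109;  s_145 = 149;  s_146 = 165;  s_147 = 242
  s_148 = 158;  s_149 = 216;  s_150 = 251;  s_151 = 104;  s_152 = 204;  s_153 = 189
  s_154 = 195;  s_155 = 154;  s_156 = 85;  s_157 = 206;  s_158 = 7;  s_159 = 229
  s_160 = 141;  s_161 = 197;  s_162 = 220;  s_163 = 102;  s_164 = 180;  s_165 = 241
  s_166 = 50;  s_167 = 124;  s_168 = 55;  s_169 = 191;  s_170 = 192;  s_171 = 59
  s_172 = 120;  s_173 = 113;  s_174 = 217;  s_175 = 229;  s_176 = 101;  s_177 = 250
  s_178 = 234;  s_179 = 168;  s_180 = 171;  s_181 = 100;  s_182 = 168;  s_183 = 37
  s_184 = 175;  s_185 = 202;  s_186 = 81
s_187 = 228·81 + 90·202 + 127·175 + 45·37 = 122
s_188 = 228·122 + 90·81 + 127·202 + 45·175 = 27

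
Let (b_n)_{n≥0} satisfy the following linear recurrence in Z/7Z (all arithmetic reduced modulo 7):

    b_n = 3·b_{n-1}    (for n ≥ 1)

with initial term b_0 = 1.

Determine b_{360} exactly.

b_1 = 3·1 = 3
b_2 = 3·3 = 2
b_3 = 3·2 = 6
b_4 = 3·6 = 4
b_5 = 3·4 = 5
b_6 = 3·5 = 1
(b_6) = (1) = (b_0), so the sequence has period 6.
360 ≡ 0 (mod 6), hence b_360 = b_0 = 1.

1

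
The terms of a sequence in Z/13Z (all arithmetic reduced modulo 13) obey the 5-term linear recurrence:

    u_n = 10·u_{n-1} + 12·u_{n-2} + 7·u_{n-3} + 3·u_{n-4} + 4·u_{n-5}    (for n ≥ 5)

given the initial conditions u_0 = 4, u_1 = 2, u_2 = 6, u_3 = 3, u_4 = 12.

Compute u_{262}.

0

u_5 = 10·12 + 12·3 + 7·6 + 3·2 + 4·4 = 12
u_6 = 10·12 + 12·12 + 7·3 + 3·6 + 4·2 = 12
u_7 = 10·12 + 12·12 + 7·12 + 3·3 + 4·6 = 4
u_8 = 10·4 + 12·12 + 7·12 + 3·12 + 4·3 = 4
u_9 = 10·4 + 12·4 + 7·12 + 3·12 + 4·12 = 9
u_10 = 10·9 + 12·4 + 7·4 + 3·12 + 4·12 = 3
Continuing the recurrence:
  u_11 = 5;  u_12 = 8;  u_13 = 9;  u_14 = 6;  u_15 = 4;  u_16 = 11
  u_17 = 12;  u_18 = 9;  u_19 = 9;  u_20 = 6;  u_21 = 12;  u_22 = 5
  u_23 = 0;  u_24 = 3;  u_25 = 8;  u_26 = 10;  u_27 = 3;  u_28 = 7
  u_29 = 4;  u_30 = 12;  u_31 = 6;  u_32 = 5;  u_33 = 12;  u_34 = 1
  u_35 = 8;  u_36 = 7;  u_37 = 8;  u_38 = 11;  u_39 = 10;  u_40 = 3
  u_41 = 6;  u_42 = 10;  u_43 = 7;  u_44 = 8;  u_45 = 4;  u_46 = 5
  u_47 = 7;  u_48 = 2;  u_49 = 1;  u_50 = 10;  u_51 = 11;  u_52 = 11
  u_53 = 11;  u_54 = 2;  u_55 = 3;  u_56 = 0;  u_57 = 10;  u_58 = 2
  u_59 = 1;  u_60 = 12;  u_61 = 7;  u_62 = 7;  u_63 = 2;  u_64 = 11
  u_65 = 5;  u_66 = 11;  u_67 = 8;  u_68 = 2;  u_69 = 5;  u_70 = 1
  u_71 = 9;  u_72 = 6;  u_73 = 3;  u_74 = 6;  u_75 = 0;  u_76 = 4
  u_77 = 11;  u_78 = 6;  u_79 = 10;  u_80 = 1;  u_81 = 0;  u_82 = 1
  u_83 = 6;  u_84 = 11;  u_85 = 11;  u_86 = 1;  u_87 = 7;  u_88 = 8
  u_89 = 1;  u_90 = 7;  u_91 = 7;  u_92 = 5;  u_93 = 10;  u_94 = 0
  u_95 = 9;  u_96 = 8;  u_97 = 4;  u_98 = 5;  u_99 = 12;  u_100 = 8
  u_101 = 4;  u_102 = 4;  u_103 = 5;  u_104 = 3;  u_105 = 6;  u_106 = 3
  u_107 = 11;  u_108 = 9;  u_109 = 0;  u_110 = 10;  u_111 = 0;  u_112 = 9
  u_113 = 1;  u_114 = 5;  u_115 = 9;  u_116 = 2;  u_117 = 7;  u_118 = 7
  u_119 = 7;  u_120 = 11;  u_121 = 12;  u_122 = 12;  u_123 = 0;  u_124 = 3
  u_125 = 12;  u_126 = 6;  u_127 = 0;  u_128 = 9;  u_129 = 11;  u_130 = 11
  u_131 = 4;  u_132 = 3;  u_133 = 3;  u_134 = 2;  u_135 = 3;  u_136 = 9
  u_137 = 5;  u_138 = 2;  u_139 = 4;  u_140 = 8;  u_141 = 11;  u_142 = 0
  u_143 = 0;  u_144 = 0;  u_145 = 0;  u_146 = 5;  u_147 = 11;  u_148 = 1
  u_149 = 8;  u_150 = 2;  u_151 = 7;  u_152 = 2;  u_153 = 3;  u_154 = 11
  u_155 = 7;  u_156 = 10;  u_157 = 5;  u_158 = 4;  u_159 = 1;  u_160 = 8
  u_161 = 6;  u_162 = 0;  u_163 = 4;  u_164 = 6;  u_165 = 2;  u_166 = 1
  u_167 = 10;  u_168 = 4;  u_169 = 2;  u_170 = 6;  u_171 = 3;  u_172 = 12
  u_173 = 12;  u_174 = 12;  u_175 = 4;  u_176 = 4;  u_177 = 9;  u_178 = 3
  u_179 = 5;  u_180 = 8;  u_181 = 9;  u_182 = 6;  u_183 = 4;  u_184 = 11
  u_185 = 12;  u_186 = 9;  u_187 = 9;  u_188 = 6;  u_189 = 12;  u_190 = 5
  u_191 = 0;  u_192 = 3;  u_193 = 8;  u_194 = 10;  u_195 = 3;  u_196 = 7
  u_197 = 4;  u_198 = 12;  u_199 = 6;  u_200 = 5;  u_201 = 12;  u_202 = 1
  u_203 = 8;  u_204 = 7;  u_205 = 8;  u_206 = 11;  u_207 = 10;  u_208 = 3
  u_209 = 6;  u_210 = 10;  u_211 = 7;  u_212 = 8;  u_213 = 4;  u_214 = 5
  u_215 = 7;  u_216 = 2;  u_217 = 1;  u_218 = 10;  u_219 = 11;  u_220 = 11
  u_221 = 11;  u_222 = 2;  u_223 = 3;  u_224 = 0;  u_225 = 10;  u_226 = 2
  u_227 = 1;  u_228 = 12;  u_229 = 7;  u_230 = 7;  u_231 = 2;  u_232 = 11
  u_233 = 5;  u_234 = 11;  u_235 = 8;  u_236 = 2;  u_237 = 5;  u_238 = 1
  u_239 = 9;  u_240 = 6;  u_241 = 3;  u_242 = 6;  u_243 = 0;  u_244 = 4
  u_245 = 11;  u_246 = 6;  u_247 = 10;  u_248 = 1;  u_249 = 0;  u_250 = 1
  u_251 = 6;  u_252 = 11;  u_253 = 11;  u_254 = 1;  u_255 = 7;  u_256 = 8
  u_257 = 1;  u_258 = 7;  u_259 = 7;  u_260 = 5
u_261 = 10·5 + 12·7 + 7·7 + 3·1 + 4·8 = 10
u_262 = 10·10 + 12·5 + 7·7 + 3·7 + 4·1 = 0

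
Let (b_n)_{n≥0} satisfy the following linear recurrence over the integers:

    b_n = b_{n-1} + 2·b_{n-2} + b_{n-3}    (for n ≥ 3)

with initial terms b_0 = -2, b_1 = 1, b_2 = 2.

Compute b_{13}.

b_3 = 1·2 + 2·1 + 1·-2 = 2
b_4 = 1·2 + 2·2 + 1·1 = 7
b_5 = 1·7 + 2·2 + 1·2 = 13
b_6 = 1·13 + 2·7 + 1·2 = 29
b_7 = 1·29 + 2·13 + 1·7 = 62
b_8 = 1·62 + 2·29 + 1·13 = 133
b_9 = 1·133 + 2·62 + 1·29 = 286
b_10 = 1·286 + 2·133 + 1·62 = 614
b_11 = 1·614 + 2·286 + 1·133 = 1319
b_12 = 1·1319 + 2·614 + 1·286 = 2833
b_13 = 1·2833 + 2·1319 + 1·614 = 6085

6085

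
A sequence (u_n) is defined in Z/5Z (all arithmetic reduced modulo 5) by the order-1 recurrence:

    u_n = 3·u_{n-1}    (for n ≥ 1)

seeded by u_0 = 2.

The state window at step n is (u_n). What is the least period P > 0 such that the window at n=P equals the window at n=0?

n=0: window = (2)
n=1: window = (1)
n=2: window = (3)
n=3: window = (4)
n=4: window = (2)
window at n=4 equals window at n=0 → period = 4

4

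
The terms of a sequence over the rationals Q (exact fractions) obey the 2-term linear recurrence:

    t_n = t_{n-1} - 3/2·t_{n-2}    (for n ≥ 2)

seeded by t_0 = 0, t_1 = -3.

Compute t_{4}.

6

t_2 = 1·-3 + -3/2·0 = -3
t_3 = 1·-3 + -3/2·-3 = 3/2
t_4 = 1·3/2 + -3/2·-3 = 6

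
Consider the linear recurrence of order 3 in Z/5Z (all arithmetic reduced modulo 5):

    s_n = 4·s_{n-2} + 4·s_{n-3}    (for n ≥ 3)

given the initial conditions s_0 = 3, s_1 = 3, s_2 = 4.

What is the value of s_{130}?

3

s_3 = 0·4 + 4·3 + 4·3 = 4
s_4 = 0·4 + 4·4 + 4·3 = 3
s_5 = 0·3 + 4·4 + 4·4 = 2
s_6 = 0·2 + 4·3 + 4·4 = 3
s_7 = 0·3 + 4·2 + 4·3 = 0
s_8 = 0·0 + 4·3 + 4·2 = 0
s_9 = 0·0 + 4·0 + 4·3 = 2
s_10 = 0·2 + 4·0 + 4·0 = 0
s_11 = 0·0 + 4·2 + 4·0 = 3
s_12 = 0·3 + 4·0 + 4·2 = 3
s_13 = 0·3 + 4·3 + 4·0 = 2
s_14 = 0·2 + 4·3 + 4·3 = 4
s_15 = 0·4 + 4·2 + 4·3 = 0
s_16 = 0·0 + 4·4 + 4·2 = 4
s_17 = 0·4 + 4·0 + 4·4 = 1
s_18 = 0·1 + 4·4 + 4·0 = 1
s_19 = 0·1 + 4·1 + 4·4 = 0
s_20 = 0·0 + 4·1 + 4·1 = 3
s_21 = 0·3 + 4·0 + 4·1 = 4
s_22 = 0·4 + 4·3 + 4·0 = 2
s_23 = 0·2 + 4·4 + 4·3 = 3
s_24 = 0·3 + 4·2 + 4·4 = 4
s_25 = 0·4 + 4·3 + 4·2 = 0
s_26 = 0·0 + 4·4 + 4·3 = 3
s_27 = 0·3 + 4·0 + 4·4 = 1
s_28 = 0·1 + 4·3 + 4·0 = 2
s_29 = 0·2 + 4·1 + 4·3 = 1
s_30 = 0·1 + 4·2 + 4·1 = 2
s_31 = 0·2 + 4·1 + 4·2 = 2
s_32 = 0·2 + 4·2 + 4·1 = 2
s_33 = 0·2 + 4·2 + 4·2 = 1
s_34 = 0·1 + 4·2 + 4·2 = 1
s_35 = 0·1 + 4·1 + 4·2 = 2
s_36 = 0·2 + 4·1 + 4·1 = 3
s_37 = 0·3 + 4·2 + 4·1 = 2
s_38 = 0·2 + 4·3 + 4·2 = 0
s_39 = 0·0 + 4·2 + 4·3 = 0
s_40 = 0·0 + 4·0 + 4·2 = 3
s_41 = 0·3 + 4·0 + 4·0 = 0
s_42 = 0·0 + 4·3 + 4·0 = 2
s_43 = 0·2 + 4·0 + 4·3 = 2
s_44 = 0·2 + 4·2 + 4·0 = 3
s_45 = 0·3 + 4·2 + 4·2 = 1
s_46 = 0·1 + 4·3 + 4·2 = 0
s_47 = 0·0 + 4·1 + 4·3 = 1
s_48 = 0·1 + 4·0 + 4·1 = 4
s_49 = 0·4 + 4·1 + 4·0 = 4
s_50 = 0·4 + 4·4 + 4·1 = 0
s_51 = 0·0 + 4·4 + 4·4 = 2
s_52 = 0·2 + 4·0 + 4·4 = 1
s_53 = 0·1 + 4·2 + 4·0 = 3
s_54 = 0·3 + 4·1 + 4·2 = 2
s_55 = 0·2 + 4·3 + 4·1 = 1
s_56 = 0·1 + 4·2 + 4·3 = 0
s_57 = 0·0 + 4·1 + 4·2 = 2
s_58 = 0·2 + 4·0 + 4·1 = 4
s_59 = 0·4 + 4·2 + 4·0 = 3
s_60 = 0·3 + 4·4 + 4·2 = 4
s_61 = 0·4 + 4·3 + 4·4 = 3
s_62 = 0·3 + 4·4 + 4·3 = 3
s_63 = 0·3 + 4·3 + 4·4 = 3
s_64 = 0·3 + 4·3 + 4·3 = 4
(s_62, s_63, s_64) = (3, 3, 4) = (s_0, s_1, s_2), so the sequence has period 62.
130 ≡ 6 (mod 62), hence s_130 = s_6 = 3.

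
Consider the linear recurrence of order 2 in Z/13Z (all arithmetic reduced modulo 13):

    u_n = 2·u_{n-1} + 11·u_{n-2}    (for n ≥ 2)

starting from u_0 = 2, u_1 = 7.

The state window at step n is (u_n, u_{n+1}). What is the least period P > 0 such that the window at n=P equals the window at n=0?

n=0: window = (2, 7)
n=1: window = (7, 10)
n=2: window = (10, 6)
n=3: window = (6, 5)
n=4: window = (5, 11)
n=5: window = (11, 12)
n=6: window = (12, 2)
n=7: window = (2, 6)
n=8: window = (6, 8)
n=9: window = (8, 4)
n=10: window = (4, 5)
n=11: window = (5, 2)
n=12: window = (2, 7)
window at n=12 equals window at n=0 → period = 12

12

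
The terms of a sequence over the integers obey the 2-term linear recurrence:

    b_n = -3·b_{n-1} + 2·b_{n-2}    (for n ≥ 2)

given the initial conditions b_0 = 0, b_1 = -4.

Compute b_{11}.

-1134668

b_2 = -3·-4 + 2·0 = 12
b_3 = -3·12 + 2·-4 = -44
b_4 = -3·-44 + 2·12 = 156
b_5 = -3·156 + 2·-44 = -556
b_6 = -3·-556 + 2·156 = 1980
b_7 = -3·1980 + 2·-556 = -7052
b_8 = -3·-7052 + 2·1980 = 25116
b_9 = -3·25116 + 2·-7052 = -89452
b_10 = -3·-89452 + 2·25116 = 318588
b_11 = -3·318588 + 2·-89452 = -1134668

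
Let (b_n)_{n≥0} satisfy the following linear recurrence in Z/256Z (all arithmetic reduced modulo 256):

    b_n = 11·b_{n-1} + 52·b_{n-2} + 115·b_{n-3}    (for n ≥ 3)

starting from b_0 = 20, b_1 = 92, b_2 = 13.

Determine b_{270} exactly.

b_3 = 11·13 + 52·92 + 115·20 = 59
b_4 = 11·59 + 52·13 + 115·92 = 129
b_5 = 11·129 + 52·59 + 115·13 = 94
b_6 = 11·94 + 52·129 + 115·59 = 191
b_7 = 11·191 + 52·94 + 115·129 = 64
b_8 = 11·64 + 52·191 + 115·94 = 198
Continuing the recurrence:
  b_9 = 79;  b_10 = 93;  b_11 = 253;  b_12 = 64;  b_13 = 235;  b_14 = 192
  b_15 = 188;  b_16 = 165;  b_17 = 135;  b_18 = 197;  b_19 = 2;  b_20 = 191
  b_21 = 28;  b_22 = 230;  b_23 = 95;  b_24 = 97;  b_25 = 201;  b_26 = 4
  b_27 = 147;  b_28 = 108;  b_29 = 76;  b_30 = 61;  b_31 = 147;  b_32 = 217
  b_33 = 150;  b_34 = 143;  b_35 = 24;  b_36 = 118;  b_37 = 47;  b_38 = 197
  b_39 = 5;  b_40 = 88;  b_41 = 75;  b_42 = 88;  b_43 = 140;  b_44 = 149
  b_45 = 95;  b_46 = 61;  b_47 = 218;  b_48 = 111;  b_49 = 116;  b_50 = 118
  b_51 = 127;  b_52 = 137;  b_53 = 177;  b_54 = 124;  b_55 = 211;  b_56 = 196
  b_57 = 252;  b_58 = 109;  b_59 = 235;  b_60 = 113;  b_61 = 142;  b_62 = 159
  b_63 = 112;  b_64 = 230;  b_65 = 15;  b_66 = 173;  b_67 = 205;  b_68 = 176
  b_69 = 235;  b_70 = 240;  b_71 = 28;  b_72 = 133;  b_73 = 55;  b_74 = 245
  b_75 = 114;  b_76 = 95;  b_77 = 76;  b_78 = 198;  b_79 = 159;  b_80 = 49
  b_81 = 89;  b_82 = 52;  b_83 = 83;  b_84 = 28;  b_85 = 108;  b_86 = 157
  b_87 = 67;  b_88 = 73;  b_89 = 70;  b_90 = 239;  b_91 = 72;  b_92 = 22
  b_93 = 239;  b_94 = 21;  b_95 = 85;  b_96 = 72;  b_97 = 203;  b_98 = 136
  b_99 = 108;  b_100 = 117;  b_101 = 15;  b_102 = 237;  b_103 = 202;  b_104 = 143
  b_105 = 164;  b_106 = 214;  b_107 = 191;  b_108 = 89;  b_109 = 193;  b_110 = 44
  b_111 = 19;  b_112 = 116;  b_113 = 156;  b_114 = 205;  b_115 = 155;  b_116 = 97
  b_117 = 190;  b_118 = 127;  b_119 = 160;  b_120 = 6;  b_121 = 207;  b_122 = 253
  b_123 = 157;  b_124 = 32;  b_125 = 235;  b_126 = 32;  b_127 = 124;  b_128 = 101
  b_129 = 231;  b_130 = 37;  b_131 = 226;  b_132 = 255;  b_133 = 124;  b_134 = 166
  b_135 = 223;  b_136 = 1;  b_137 = 233;  b_138 = 100;  b_139 = 19;  b_140 = 204
  b_141 = 140;  b_142 = 253;  b_143 = 243;  b_144 = 185;  b_145 = 246;  b_146 = 79
  b_147 = 120;  b_148 = 182;  b_149 = 175;  b_150 = 101;  b_151 = 165;  b_152 = 56
  b_153 = 75;  b_154 = 184;  b_155 = 76;  b_156 = 85;  b_157 = 191;  b_158 = 157
  b_159 = 186;  b_160 = 175;  b_161 = 212;  b_162 = 54;  b_163 = 255;  b_164 = 41
  b_165 = 209;  b_166 = 220;  b_167 = 83;  b_168 = 36;  b_169 = 60;  b_170 = 45
  b_171 = 75;  b_172 = 81;  b_173 = 238;  b_174 = 95;  b_175 = 208;  b_176 = 38
  b_177 = 143;  b_178 = 77;  b_179 = 109;  b_180 = 144;  b_181 = 235;  b_182 = 80
  b_183 = 220;  b_184 = 69;  b_185 = 151;  b_186 = 85;  b_187 = 82;  b_188 = 159
  b_189 = 172;  b_190 = 134;  b_191 = 31;  b_192 = 209;  b_193 = 121;  b_194 = 148
  b_195 = 211;  b_196 = 124;  b_197 = 172;  b_198 = 93;  b_199 = 163;  b_200 = 41
  b_201 = 166;  b_202 = 175;  b_203 = 168;  b_204 = 86;  b_205 = 111;  b_206 = 181
  b_207 = 245;  b_208 = 40;  b_209 = 203;  b_210 = 232;  b_211 = 44;  b_212 = 53
  b_213 = 111;  b_214 = 77;  b_215 = 170;  b_216 = 207;  b_217 = 4;  b_218 = 150
  b_219 = 63;  b_220 = 249;  b_221 = 225;  b_222 = 140;  b_223 = 147;  b_224 = 212
  b_225 = 220;  b_226 = 141;  b_227 = 251;  b_228 = 65;  b_229 = 30;  b_230 = 63
  b_231 = 0;  b_232 = 70;  b_233 = 79;  b_234 = 157;  b_235 = 61;  b_236 = 0
  b_237 = 235;  b_238 = 128;  b_239 = 60;  b_240 = 37;  b_241 = 71;  b_242 = 133
  b_243 = 194;  b_244 = 63;  b_245 = 220;  b_246 = 102;  b_247 = 95;  b_248 = 161
  b_249 = 9;  b_250 = 196;  b_251 = 147;  b_252 = 44;  b_253 = 204;  b_254 = 189
  b_255 = 83;  b_256 = 153;  b_257 = 86;  b_258 = 15;  b_259 = 216;  b_260 = 246
  b_261 = 47;  b_262 = 5;  b_263 = 69;  b_264 = 24;  b_265 = 75;  b_266 = 24
  b_267 = 12;  b_268 = 21
b_269 = 11·21 + 52·12 + 115·24 = 31
b_270 = 11·31 + 52·21 + 115·12 = 253

253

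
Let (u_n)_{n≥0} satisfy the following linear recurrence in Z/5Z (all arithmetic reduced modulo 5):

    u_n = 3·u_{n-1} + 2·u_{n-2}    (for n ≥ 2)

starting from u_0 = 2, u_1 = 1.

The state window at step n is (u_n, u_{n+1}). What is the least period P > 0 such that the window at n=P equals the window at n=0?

24

n=0: window = (2, 1)
n=1: window = (1, 2)
n=2: window = (2, 3)
n=3: window = (3, 3)
n=4: window = (3, 0)
n=5: window = (0, 1)
n=6: window = (1, 3)
n=7: window = (3, 1)
n=8: window = (1, 4)
n=9: window = (4, 4)
n=10: window = (4, 0)
n=11: window = (0, 3)
n=12: window = (3, 4)
n=13: window = (4, 3)
n=14: window = (3, 2)
n=15: window = (2, 2)
n=16: window = (2, 0)
n=17: window = (0, 4)
n=18: window = (4, 2)
n=19: window = (2, 4)
n=20: window = (4, 1)
n=21: window = (1, 1)
n=22: window = (1, 0)
n=23: window = (0, 2)
n=24: window = (2, 1)
window at n=24 equals window at n=0 → period = 24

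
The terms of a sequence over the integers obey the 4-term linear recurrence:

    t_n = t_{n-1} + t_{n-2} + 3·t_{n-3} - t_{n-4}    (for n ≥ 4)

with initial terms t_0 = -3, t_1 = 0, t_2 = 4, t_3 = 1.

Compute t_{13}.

t_4 = 1·1 + 1·4 + 3·0 + -1·-3 = 8
t_5 = 1·8 + 1·1 + 3·4 + -1·0 = 21
t_6 = 1·21 + 1·8 + 3·1 + -1·4 = 28
t_7 = 1·28 + 1·21 + 3·8 + -1·1 = 72
t_8 = 1·72 + 1·28 + 3·21 + -1·8 = 155
t_9 = 1·155 + 1·72 + 3·28 + -1·21 = 290
t_10 = 1·290 + 1·155 + 3·72 + -1·28 = 633
t_11 = 1·633 + 1·290 + 3·155 + -1·72 = 1316
t_12 = 1·1316 + 1·633 + 3·290 + -1·155 = 2664
t_13 = 1·2664 + 1·1316 + 3·633 + -1·290 = 5589

5589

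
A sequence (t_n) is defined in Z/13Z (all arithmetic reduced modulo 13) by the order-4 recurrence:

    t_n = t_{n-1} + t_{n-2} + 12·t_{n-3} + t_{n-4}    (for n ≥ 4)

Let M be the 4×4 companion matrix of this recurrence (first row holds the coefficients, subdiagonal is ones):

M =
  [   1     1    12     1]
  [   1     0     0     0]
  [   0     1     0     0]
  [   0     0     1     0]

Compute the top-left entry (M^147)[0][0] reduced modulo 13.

0

(M^147)[0][0] is the top entry after applying M 147 times to the unit state (1, 0, 0, 0). Equivalently it is h_{150} for the auxiliary sequence (h_n) obeying the same recurrence with h_3 = 1 and h_i = 0 for 0 ≤ i < 3:
h_4 = 1·1 + 1·0 + 12·0 + 1·0 = 1
h_5 = 1·1 + 1·1 + 12·0 + 1·0 = 2
h_6 = 1·2 + 1·1 + 12·1 + 1·0 = 2
h_7 = 1·2 + 1·2 + 12·1 + 1·1 = 4
h_8 = 1·4 + 1·2 + 12·2 + 1·1 = 5
h_9 = 1·5 + 1·4 + 12·2 + 1·2 = 9
Continuing the recurrence:
  h_10 = 12;  h_11 = 7;  h_12 = 2;  h_13 = 6;  h_14 = 0;  h_15 = 11
  h_16 = 7;  h_17 = 11;  h_18 = 7;  h_19 = 9;  h_20 = 12;  h_21 = 12
  h_22 = 9;  h_23 = 5;  h_24 = 1;  h_25 = 9;  h_26 = 1;  h_27 = 1
  h_28 = 7;  h_29 = 3;  h_30 = 10;  h_31 = 7;  h_32 = 8;  h_33 = 8
  h_34 = 6;  h_35 = 0;  h_36 = 6;  h_37 = 8;  h_38 = 7;  h_39 = 9
  h_40 = 1;  h_41 = 11;  h_42 = 10;  h_43 = 3;  h_44 = 3;  h_45 = 7
  h_46 = 4;  h_47 = 11;  h_48 = 11;  h_49 = 12;  h_50 = 3;  h_51 = 2
  h_52 = 4;  h_53 = 2;  h_54 = 7;  h_55 = 7;  h_56 = 3;  h_57 = 5
  h_58 = 8;  h_59 = 4;  h_60 = 10;  h_61 = 11;  h_62 = 12;  h_63 = 4
  h_64 = 2;  h_65 = 5;  h_66 = 2;  h_67 = 9;  h_68 = 8;  h_69 = 7
  h_70 = 8;  h_71 = 3;  h_72 = 12;  h_73 = 1;  h_74 = 5;  h_75 = 10
  h_76 = 0;  h_77 = 6;  h_78 = 1;  h_79 = 4;  h_80 = 12;  h_81 = 8
  h_82 = 4;  h_83 = 4;  h_84 = 12;  h_85 = 7;  h_86 = 6;  h_87 = 5
  h_88 = 3;  h_89 = 9;  h_90 = 0;  h_91 = 11;  h_92 = 5;  h_93 = 12
  h_94 = 6;  h_95 = 11;  h_96 = 10;  h_97 = 1;  h_98 = 6;  h_99 = 8
  h_100 = 10;  h_101 = 0;  h_102 = 8;  h_103 = 6;  h_104 = 11;  h_105 = 9
  h_106 = 9;  h_107 = 0;  h_108 = 11;  h_109 = 11;  h_110 = 5;  h_111 = 5
  h_112 = 10;  h_113 = 8;  h_114 = 5;  h_115 = 8;  h_116 = 2;  h_117 = 0
  h_118 = 12;  h_119 = 5;  h_120 = 6;  h_121 = 12;  h_122 = 12;  h_123 = 10
  h_124 = 3;  h_125 = 0;  h_126 = 5;  h_127 = 12;  h_128 = 7;  h_129 = 1
  h_130 = 1;  h_131 = 7;  h_132 = 1;  h_133 = 8;  h_134 = 3;  h_135 = 4
  h_136 = 0;  h_137 = 9;  h_138 = 8;  h_139 = 8;  h_140 = 7;  h_141 = 3
  h_142 = 10;  h_143 = 1;  h_144 = 2;  h_145 = 9;  h_146 = 7;  h_147 = 2
  h_148 = 2
h_149 = 1·2 + 1·2 + 12·7 + 1·9 = 6
h_150 = 1·6 + 1·2 + 12·2 + 1·7 = 0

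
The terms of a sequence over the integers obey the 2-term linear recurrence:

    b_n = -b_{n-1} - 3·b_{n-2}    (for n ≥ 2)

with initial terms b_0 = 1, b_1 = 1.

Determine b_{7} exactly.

b_2 = -1·1 + -3·1 = -4
b_3 = -1·-4 + -3·1 = 1
b_4 = -1·1 + -3·-4 = 11
b_5 = -1·11 + -3·1 = -14
b_6 = -1·-14 + -3·11 = -19
b_7 = -1·-19 + -3·-14 = 61

61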